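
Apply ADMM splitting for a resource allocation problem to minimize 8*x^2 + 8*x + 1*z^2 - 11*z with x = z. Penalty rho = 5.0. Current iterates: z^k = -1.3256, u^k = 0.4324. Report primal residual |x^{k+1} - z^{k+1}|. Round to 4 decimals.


ADMM iteration with rho = 5.0, z^k = -1.3256, u^k = 0.4324
Step 1: x-update.
Minimize 8*x^2 + 8*x + (5.0/2)*(x + 1.3256 + 0.4324)^2
FOC: (2*8 + 5.0)*x = -8 + 5.0*(-1.3256 - 0.4324)
x^{k+1} = -0.7995
Step 2: z-update.
Minimize 1*z^2 - 11*z + (5.0/2)*(-0.7995 - z + 0.4324)^2
FOC: (2*1 + 5.0)*z = 11 + 5.0*(-0.7995 + 0.4324)
z^{k+1} = 1.3092
Step 3: u-update.
u^{k+1} = 0.4324 - 0.7995 - 1.3092 = -1.6763
Step 4: Primal residual = |-0.7995 - 1.3092| = 2.1087


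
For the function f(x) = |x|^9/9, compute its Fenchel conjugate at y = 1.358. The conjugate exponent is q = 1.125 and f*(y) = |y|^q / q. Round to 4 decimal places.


The conjugate exponent q satisfies 1/p + 1/q = 1.
p = 9, so q = 9/(9 - 1) = 1.125
|y|^q = 1.358^1.125 = 1.411
f*(1.358) = 1.411 / 1.125 = 1.2542


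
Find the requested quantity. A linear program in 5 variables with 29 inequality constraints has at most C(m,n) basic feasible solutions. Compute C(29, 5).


Each vertex corresponds to some choice of n active constraints out of m, so the number of vertices is at most C(m, n) = m! / (n!(m-n)!).
m = 29, n = 5
Numerator: 29 * 28 * 27 * 26 * 25
Denominator: 5! = 120
C(29, 5) = 118755


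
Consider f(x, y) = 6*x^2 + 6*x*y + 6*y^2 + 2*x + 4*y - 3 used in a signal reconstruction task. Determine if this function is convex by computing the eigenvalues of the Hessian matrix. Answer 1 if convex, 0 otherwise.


The Hessian of f(x,y) = 6*x^2 + 6*x*y + 6*y^2 + 2*x + 4*y - 3 is:
H = [[12, 6], [6, 12]]
Trace = 12 + 12 = 24
Determinant = 12*12 - (6)^2 = 108
Discriminant = (24)^2 - 4*108 = 144.0
Eigenvalues: lambda_1 = 6.0, lambda_2 = 18.0
The function is convex.

1


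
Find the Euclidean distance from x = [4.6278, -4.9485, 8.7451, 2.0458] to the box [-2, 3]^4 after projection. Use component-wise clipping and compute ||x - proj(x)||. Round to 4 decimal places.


Project each component onto [-2, 3].
clip(4.6278) = 3.0, clip(-4.9485) = -2.0, clip(8.7451) = 3.0, clip(2.0458) = 2.0458
Projection = [3.0, -2.0, 3.0, 2.0458]
Squared diffs: [2.6497, 8.6937, 33.0062, 0.0]
Distance = sqrt(44.3496) = 6.6595


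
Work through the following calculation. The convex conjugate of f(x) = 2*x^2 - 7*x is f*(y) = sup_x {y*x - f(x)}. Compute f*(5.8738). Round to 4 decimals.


f*(y) = sup_x {y*x - a*x^2 - b*x} = sup_x {(y-b)*x - a*x^2}
FOC: (y - b) - 2a*x = 0 => x* = (y - b)/(2a)
x* = (5.8738 + 7)/(2*2) = 3.2185
f*(5.8738) = (y-b)^2/(4a) = (5.8738 + 7)^2/(4*2)
= 165.7347/8 = 20.7168


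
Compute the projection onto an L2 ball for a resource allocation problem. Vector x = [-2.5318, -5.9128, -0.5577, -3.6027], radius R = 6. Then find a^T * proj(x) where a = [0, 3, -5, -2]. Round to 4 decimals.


Step 1: Compute ||x|| (intermediates to 6 decimals).
||x|| = sqrt((-2.5318)^2 + (-5.9128)^2 + (-0.5577)^2 + (-3.6027)^2) = 7.393355
Step 2: Project.
Since ||x|| > R, scale = R/||x|| = 6/7.393355 = 0.81154, proj(x) = scale * x
proj(x) = [-2.054657, -4.798474, -0.452596, -2.923735]
Step 3: Dot product.
a^T * proj(x) = 0*(-2.054657) + 3*(-4.798474) - 5*(-0.452596) - 2*(-2.923735) = -6.285


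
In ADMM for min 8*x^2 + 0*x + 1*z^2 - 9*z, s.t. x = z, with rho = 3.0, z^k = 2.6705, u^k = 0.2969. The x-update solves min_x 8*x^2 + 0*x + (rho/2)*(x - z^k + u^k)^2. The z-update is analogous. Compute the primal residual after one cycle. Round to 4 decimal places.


ADMM iteration with rho = 3.0, z^k = 2.6705, u^k = 0.2969
Step 1: x-update.
Minimize 8*x^2 + 0*x + (3.0/2)*(x - 2.6705 + 0.2969)^2
FOC: (2*8 + 3.0)*x = 0 + 3.0*(2.6705 - 0.2969)
x^{k+1} = 0.3748
Step 2: z-update.
Minimize 1*z^2 - 9*z + (3.0/2)*(0.3748 - z + 0.2969)^2
FOC: (2*1 + 3.0)*z = 9 + 3.0*(0.3748 + 0.2969)
z^{k+1} = 2.203
Step 3: u-update.
u^{k+1} = 0.2969 + 0.3748 - 2.203 = -1.5313
Step 4: Primal residual = |0.3748 - 2.203| = 1.8282


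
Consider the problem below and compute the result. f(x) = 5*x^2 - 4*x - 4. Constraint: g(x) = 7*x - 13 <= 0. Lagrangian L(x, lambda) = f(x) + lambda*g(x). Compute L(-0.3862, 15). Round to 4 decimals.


Step 1: Evaluate f(x).
f(-0.3862) = 5*(-0.3862)^2 - 4*(-0.3862) - 4 = -1.7094
Step 2: Evaluate g(x).
g(-0.3862) = 7*-0.3862 - 13 = -15.7034
Step 3: Compute Lagrangian.
L = -1.7094 + 15*-15.7034 = -237.2604


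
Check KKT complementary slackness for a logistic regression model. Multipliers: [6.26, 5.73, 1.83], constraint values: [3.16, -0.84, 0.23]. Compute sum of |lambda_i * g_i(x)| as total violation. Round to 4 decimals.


KKT complementary slackness check:
lambda_1 * g_1 = 6.26 * 3.16 = 19.7816
lambda_2 * g_2 = 5.73 * -0.84 = -4.8132
lambda_3 * g_3 = 1.83 * 0.23 = 0.4209
Total violation = 19.7816 + 4.8132 + 0.4209 = 25.0157


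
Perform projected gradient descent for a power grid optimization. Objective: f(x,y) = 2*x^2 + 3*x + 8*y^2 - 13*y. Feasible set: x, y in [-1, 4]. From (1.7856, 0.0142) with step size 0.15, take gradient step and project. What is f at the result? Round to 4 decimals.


Step 1: Compute gradient at (1.7856, 0.0142).
grad_x = 2*2*1.7856 + 3 = 10.1424
grad_y = 2*8*0.0142 - 13 = -12.7728
Step 2: Gradient step.
x_raw = 1.7856 - 0.15*10.1424 = 0.2642
y_raw = 0.0142 - 0.15*-12.7728 = 1.9301
Step 3: Project onto [-1, 4].
x_proj = clip(0.2642) = 0.2642
y_proj = clip(1.9301) = 1.9301
Step 4: Evaluate f.
f(0.2642, 1.9301) = 5.6437


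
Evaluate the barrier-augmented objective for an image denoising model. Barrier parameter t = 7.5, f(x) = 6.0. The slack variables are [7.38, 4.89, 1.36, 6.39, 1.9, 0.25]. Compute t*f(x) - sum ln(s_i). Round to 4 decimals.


Step 1: Compute log-barrier.
ln values: [1.9988, 1.5872, 0.3075, 1.8547, 0.6419, -1.3863]
phi = -(1.9988 + 1.5872 + 0.3075 + 1.8547 + 0.6419 - 1.3863) = -5.0037
Step 2: Compute augmented objective.
t*f(x) = 7.5*6.0 = 45.0
Total = 45.0 - 5.0037 = 39.9963


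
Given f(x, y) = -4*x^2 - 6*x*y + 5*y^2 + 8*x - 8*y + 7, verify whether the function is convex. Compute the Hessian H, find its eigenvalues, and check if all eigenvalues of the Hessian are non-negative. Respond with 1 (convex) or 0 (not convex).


The Hessian of f(x,y) = -4*x^2 - 6*x*y + 5*y^2 + 8*x - 8*y + 7 is:
H = [[-8, -6], [-6, 10]]
Trace = -8 + 10 = 2
Determinant = -8*10 - (-6)^2 = -116
Discriminant = (2)^2 - 4*-116 = 468.0
Eigenvalues: lambda_1 = -9.8167, lambda_2 = 11.8167
The function is not convex.

0


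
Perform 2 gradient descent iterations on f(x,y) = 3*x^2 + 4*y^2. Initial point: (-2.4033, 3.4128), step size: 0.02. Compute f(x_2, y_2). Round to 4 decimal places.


Gradient descent on f(x,y) = 3*x^2 + 4*y^2.
Starting point: (-2.4033, 3.4128), alpha = 0.02
Step 1: grad_x = 2*3*-2.4033 = -14.4198, grad_y = 2*4*3.4128 = 27.3024
  x_1 = -2.4033 - 0.02*-14.4198 = -2.1149
  y_1 = 3.4128 - 0.02*27.3024 = 2.8668
Step 2: grad_x = 2*3*-2.1149 = -12.6894, grad_y = 2*4*2.8668 = 22.934
  x_2 = -2.1149 - 0.02*-12.6894 = -1.8611
  y_2 = 2.8668 - 0.02*22.934 = 2.4081
f(-1.8611, 2.4081) = 3*(-1.8611)^2 + 4*2.4081^2 = 33.5865


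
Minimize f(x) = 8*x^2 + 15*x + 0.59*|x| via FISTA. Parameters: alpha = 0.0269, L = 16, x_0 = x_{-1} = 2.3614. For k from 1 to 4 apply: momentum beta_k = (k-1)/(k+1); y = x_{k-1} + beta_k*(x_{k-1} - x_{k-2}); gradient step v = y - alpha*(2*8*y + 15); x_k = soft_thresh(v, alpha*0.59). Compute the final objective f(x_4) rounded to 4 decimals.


FISTA on f(x) = 8*x^2 + 15*x + 0.59*|x|
L = 16, alpha = 0.0269
Iteration 1: beta = 0.0, y = 2.3614 + 0.0*(2.3614 - 2.3614) = 2.3614
  grad(y) = 52.7824, v = y - alpha*grad = 0.9416
  prox(v) = soft_thresh(0.9416, 0.0159) = 0.9257
Iteration 2: beta = 0.3333, y = 0.9257 + 0.3333*(0.9257 - 2.3614) = 0.4471
  grad(y) = 22.1538, v = y - alpha*grad = -0.1488
  prox(v) = soft_thresh(-0.1488, 0.0159) = -0.133
Iteration 3: beta = 0.5, y = -0.133 + 0.5*(-0.133 - 0.9257) = -0.6623
  grad(y) = 4.4036, v = y - alpha*grad = -0.7807
  prox(v) = soft_thresh(-0.7807, 0.0159) = -0.7649
Iteration 4: beta = 0.6, y = -0.7649 + 0.6*(-0.7649 + 0.133) = -1.144
  grad(y) = -3.3041, v = y - alpha*grad = -1.0551
  prox(v) = soft_thresh(-1.0551, 0.0159) = -1.0393
f(x_4) = 8*(-1.0393)^2 + 15*(-1.0393) + 0.59*|-1.0393| = -6.3353


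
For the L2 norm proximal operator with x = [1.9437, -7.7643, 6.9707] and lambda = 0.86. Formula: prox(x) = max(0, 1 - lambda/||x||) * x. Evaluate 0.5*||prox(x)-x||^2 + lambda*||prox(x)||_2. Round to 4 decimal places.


Step 1: Compute ||x||.
||x|| = 10.6138
Step 2: Compute scaling factor.
scale = max(0, 1 - 0.86/10.6138) = 0.919
Step 3: prox(x) = [1.7862, -7.1352, 6.4059]
||prox(x)|| = 9.7538
Step 4: Proximal objective.
0.5*||prox-x||^2 = 0.3698
lambda*||prox|| = 8.3883
Total = 8.7581


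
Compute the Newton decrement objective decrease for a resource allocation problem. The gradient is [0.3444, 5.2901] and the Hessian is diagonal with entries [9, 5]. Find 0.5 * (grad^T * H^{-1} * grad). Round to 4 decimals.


Step 1: H is diagonal, so H^(-1) * g = [0.0383, 1.058].
Step 2: g^T H^(-1) g = sum_i g_i^2 / H_ii
  = (0.3444)^2/9 + (5.2901)^2/5
  = 0.0132 + 5.597 = 5.6102
Step 3: Objective decrease = 0.5 * g^T H^(-1) g = 2.8051


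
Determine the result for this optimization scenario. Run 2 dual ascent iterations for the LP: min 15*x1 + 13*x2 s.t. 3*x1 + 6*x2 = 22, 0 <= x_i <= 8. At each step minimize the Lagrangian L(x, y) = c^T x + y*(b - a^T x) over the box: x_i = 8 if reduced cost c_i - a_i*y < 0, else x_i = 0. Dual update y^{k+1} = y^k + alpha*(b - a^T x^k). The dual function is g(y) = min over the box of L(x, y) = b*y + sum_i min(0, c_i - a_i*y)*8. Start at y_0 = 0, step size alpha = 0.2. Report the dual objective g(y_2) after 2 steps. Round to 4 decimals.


Dual ascent for LP: min 15*x1 + 13*x2, 3*x1 + 6*x2 = 22, 0 <= x_i <= 8
Step 1: y^k = 0.0, reduced costs: (15.0, 13.0)
  x^k = (0.0, 0.0), subgradient = b - a^T x = 22.0
  y^{k+1} = 0.0 + 0.2*22.0 = 4.4
Step 2: y^k = 4.4, reduced costs: (1.8, -13.4)
  x^k = (0.0, 8.0), subgradient = b - a^T x = -26.0
  y^{k+1} = 4.4 + 0.2*-26.0 = -0.8
Dual objective at y_2 = -0.8: reduced costs (17.4, 17.8), box minimizer x = (0.0, 0.0)
g(y_2) = b*y + (c1 - a1*y)*x1 + (c2 - a2*y)*x2 = 22*(-0.8) + 17.4*0.0 + 17.8*0.0 = -17.6 + 0.0 + 0.0 = -17.6


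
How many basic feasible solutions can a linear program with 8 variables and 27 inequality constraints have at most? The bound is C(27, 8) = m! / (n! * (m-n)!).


Each vertex corresponds to some choice of n active constraints out of m, so the number of vertices is at most C(m, n) = m! / (n!(m-n)!).
m = 27, n = 8
Numerator: 27 * 26 * 25 * 24 * 23 * 22 * 21 * 20
Denominator: 8! = 40320
C(27, 8) = 2220075


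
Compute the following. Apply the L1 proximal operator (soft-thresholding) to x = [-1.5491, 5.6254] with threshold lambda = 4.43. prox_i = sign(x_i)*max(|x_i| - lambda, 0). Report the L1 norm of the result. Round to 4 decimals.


Soft-thresholding with lambda = 4.43:
prox(-1.5491) = sign(-1.5491)*max(|-1.5491| - 4.43, 0) = 0.0
prox(5.6254) = sign(5.6254)*max(|5.6254| - 4.43, 0) = 1.1954
prox(x) = [0.0, 1.1954]
||prox(x)||_1 = 0.0 + 1.1954 = 1.1954


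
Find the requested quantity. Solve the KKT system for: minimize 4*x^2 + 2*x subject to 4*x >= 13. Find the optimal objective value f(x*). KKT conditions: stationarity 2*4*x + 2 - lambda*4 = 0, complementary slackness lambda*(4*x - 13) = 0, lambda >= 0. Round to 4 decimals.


Step 1: Try lambda = 0 (constraint inactive).
x_unc = -2/(2*4) = -0.25
Check: 4*-0.25 = -1.0 < 13 -- violated!
Step 2: Constraint must be active: 4*x = 13
x* = 13/4 = 3.25
lambda = (2*4*3.25 + 2)/4 = 7.0
Step 3: Compute optimal value.
f(x*) = 4*3.25^2 + 2*3.25 = 48.75


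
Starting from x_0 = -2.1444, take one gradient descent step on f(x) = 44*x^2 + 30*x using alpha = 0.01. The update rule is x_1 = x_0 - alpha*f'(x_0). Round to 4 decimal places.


We compute the gradient at x_0 and apply the update.
f'(x) = 88*x + 30
f'(-2.1444) = 88*-2.1444 + 30 = -158.7072
x_1 = -2.1444 - 0.01*-158.7072 = -0.5573


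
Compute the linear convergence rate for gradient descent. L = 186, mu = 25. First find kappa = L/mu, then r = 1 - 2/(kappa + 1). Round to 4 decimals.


Step 1: Compute the condition number.
kappa = L/mu = 186/25 = 7.44
Step 2: Compute the convergence rate.
r = 1 - 2/(kappa + 1) = 1 - 2*mu/(L + mu) = (L - mu)/(L + mu) = 161/211 = 0.763


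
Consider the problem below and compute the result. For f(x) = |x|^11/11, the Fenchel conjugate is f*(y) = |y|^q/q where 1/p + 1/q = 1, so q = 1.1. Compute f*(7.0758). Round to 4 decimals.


The conjugate exponent q satisfies 1/p + 1/q = 1.
p = 11, so q = 11/(11 - 1) = 1.1
|y|^q = 7.0758^1.1 = 8.605
f*(7.0758) = 8.605 / 1.1 = 7.8228


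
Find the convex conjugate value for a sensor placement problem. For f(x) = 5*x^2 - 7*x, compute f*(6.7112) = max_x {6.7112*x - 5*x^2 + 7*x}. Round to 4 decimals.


f*(y) = sup_x {y*x - a*x^2 - b*x} = sup_x {(y-b)*x - a*x^2}
FOC: (y - b) - 2a*x = 0 => x* = (y - b)/(2a)
x* = (6.7112 + 7)/(2*5) = 1.3711
f*(6.7112) = (y-b)^2/(4a) = (6.7112 + 7)^2/(4*5)
= 187.997/20 = 9.3999


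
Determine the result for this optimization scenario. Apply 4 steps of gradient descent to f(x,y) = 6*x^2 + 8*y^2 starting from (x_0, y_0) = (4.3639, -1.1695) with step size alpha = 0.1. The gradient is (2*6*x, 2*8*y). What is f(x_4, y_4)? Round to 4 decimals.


Gradient descent on f(x,y) = 6*x^2 + 8*y^2.
Starting point: (4.3639, -1.1695), alpha = 0.1
Step 1: grad_x = 2*6*4.3639 = 52.3668, grad_y = 2*8*-1.1695 = -18.712
  x_1 = 4.3639 - 0.1*52.3668 = -0.8728
  y_1 = -1.1695 - 0.1*-18.712 = 0.7017
Step 2: grad_x = 2*6*-0.8728 = -10.4734, grad_y = 2*8*0.7017 = 11.2272
  x_2 = -0.8728 - 0.1*-10.4734 = 0.1746
  y_2 = 0.7017 - 0.1*11.2272 = -0.421
Step 3: grad_x = 2*6*0.1746 = 2.0947, grad_y = 2*8*-0.421 = -6.7363
  x_3 = 0.1746 - 0.1*2.0947 = -0.0349
  y_3 = -0.421 - 0.1*-6.7363 = 0.2526
Step 4: grad_x = 2*6*-0.0349 = -0.4189, grad_y = 2*8*0.2526 = 4.0418
  x_4 = -0.0349 - 0.1*-0.4189 = 0.007
  y_4 = 0.2526 - 0.1*4.0418 = -0.1516
f(0.007, -0.1516) = 6*0.007^2 + 8*(-0.1516)^2 = 0.1841


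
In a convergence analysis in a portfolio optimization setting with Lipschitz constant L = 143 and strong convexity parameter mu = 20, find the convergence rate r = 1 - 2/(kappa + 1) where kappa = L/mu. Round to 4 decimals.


Step 1: Compute the condition number.
kappa = L/mu = 143/20 = 7.15
Step 2: Compute the convergence rate.
r = 1 - 2/(kappa + 1) = 1 - 2*mu/(L + mu) = (L - mu)/(L + mu) = 123/163 = 0.7546


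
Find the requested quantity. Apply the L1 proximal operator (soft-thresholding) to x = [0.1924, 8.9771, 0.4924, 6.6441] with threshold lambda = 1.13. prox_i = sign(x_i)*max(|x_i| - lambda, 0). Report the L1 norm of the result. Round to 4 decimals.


Soft-thresholding with lambda = 1.13:
prox(0.1924) = sign(0.1924)*max(|0.1924| - 1.13, 0) = 0.0
prox(8.9771) = sign(8.9771)*max(|8.9771| - 1.13, 0) = 7.8471
prox(0.4924) = sign(0.4924)*max(|0.4924| - 1.13, 0) = 0.0
prox(6.6441) = sign(6.6441)*max(|6.6441| - 1.13, 0) = 5.5141
prox(x) = [0.0, 7.8471, 0.0, 5.5141]
||prox(x)||_1 = 0.0 + 7.8471 + 0.0 + 5.5141 = 13.3612


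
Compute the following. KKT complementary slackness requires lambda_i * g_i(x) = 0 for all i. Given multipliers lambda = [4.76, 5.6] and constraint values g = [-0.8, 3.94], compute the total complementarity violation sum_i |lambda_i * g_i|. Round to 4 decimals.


KKT complementary slackness check:
lambda_1 * g_1 = 4.76 * -0.8 = -3.808
lambda_2 * g_2 = 5.6 * 3.94 = 22.064
Total violation = 3.808 + 22.064 = 25.872


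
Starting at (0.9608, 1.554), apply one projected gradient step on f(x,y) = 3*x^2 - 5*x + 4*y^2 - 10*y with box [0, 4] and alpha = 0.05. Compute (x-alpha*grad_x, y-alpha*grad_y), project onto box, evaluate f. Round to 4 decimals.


Step 1: Compute gradient at (0.9608, 1.554).
grad_x = 2*3*0.9608 - 5 = 0.7648
grad_y = 2*4*1.554 - 10 = 2.432
Step 2: Gradient step.
x_raw = 0.9608 - 0.05*0.7648 = 0.9226
y_raw = 1.554 - 0.05*2.432 = 1.4324
Step 3: Project onto [0, 4].
x_proj = clip(0.9226) = 0.9226
y_proj = clip(1.4324) = 1.4324
Step 4: Evaluate f.
f(0.9226, 1.4324) = -8.1764


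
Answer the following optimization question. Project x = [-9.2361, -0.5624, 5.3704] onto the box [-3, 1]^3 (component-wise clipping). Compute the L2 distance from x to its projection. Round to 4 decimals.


Project each component onto [-3, 1].
clip(-9.2361) = -3.0, clip(-0.5624) = -0.5624, clip(5.3704) = 1.0
Projection = [-3.0, -0.5624, 1.0]
Squared diffs: [38.8889, 0.0, 19.1004]
Distance = sqrt(57.9893) = 7.6151


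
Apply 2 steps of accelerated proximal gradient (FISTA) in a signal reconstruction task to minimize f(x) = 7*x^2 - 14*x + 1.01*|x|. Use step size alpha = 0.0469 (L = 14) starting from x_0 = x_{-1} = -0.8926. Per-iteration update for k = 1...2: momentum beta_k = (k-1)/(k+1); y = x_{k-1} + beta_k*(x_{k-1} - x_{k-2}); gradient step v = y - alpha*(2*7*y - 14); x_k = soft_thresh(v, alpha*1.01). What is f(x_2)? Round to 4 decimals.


FISTA on f(x) = 7*x^2 - 14*x + 1.01*|x|
L = 14, alpha = 0.0469
Iteration 1: beta = 0.0, y = -0.8926 + 0.0*(-0.8926 + 0.8926) = -0.8926
  grad(y) = -26.4964, v = y - alpha*grad = 0.3501
  prox(v) = soft_thresh(0.3501, 0.0474) = 0.3027
Iteration 2: beta = 0.3333, y = 0.3027 + 0.3333*(0.3027 + 0.8926) = 0.7011
  grad(y) = -4.1839, v = y - alpha*grad = 0.8974
  prox(v) = soft_thresh(0.8974, 0.0474) = 0.85
f(x_2) = 7*0.85^2 - 14*0.85 + 1.01*|0.85| = -5.984


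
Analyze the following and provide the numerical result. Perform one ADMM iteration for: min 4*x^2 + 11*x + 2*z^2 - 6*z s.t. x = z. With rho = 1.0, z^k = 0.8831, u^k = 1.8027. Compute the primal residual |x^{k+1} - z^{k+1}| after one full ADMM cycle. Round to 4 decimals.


ADMM iteration with rho = 1.0, z^k = 0.8831, u^k = 1.8027
Step 1: x-update.
Minimize 4*x^2 + 11*x + (1.0/2)*(x - 0.8831 + 1.8027)^2
FOC: (2*4 + 1.0)*x = -11 + 1.0*(0.8831 - 1.8027)
x^{k+1} = -1.3244
Step 2: z-update.
Minimize 2*z^2 - 6*z + (1.0/2)*(-1.3244 - z + 1.8027)^2
FOC: (2*2 + 1.0)*z = 6 + 1.0*(-1.3244 + 1.8027)
z^{k+1} = 1.2957
Step 3: u-update.
u^{k+1} = 1.8027 - 1.3244 - 1.2957 = -0.8174
Step 4: Primal residual = |-1.3244 - 1.2957| = 2.6201


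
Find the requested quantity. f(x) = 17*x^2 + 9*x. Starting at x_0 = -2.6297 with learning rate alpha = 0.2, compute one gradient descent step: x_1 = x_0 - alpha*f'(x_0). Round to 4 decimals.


We compute the gradient at x_0 and apply the update.
f'(x) = 34*x + 9
f'(-2.6297) = 34*-2.6297 + 9 = -80.4098
x_1 = -2.6297 - 0.2*-80.4098 = 13.4523


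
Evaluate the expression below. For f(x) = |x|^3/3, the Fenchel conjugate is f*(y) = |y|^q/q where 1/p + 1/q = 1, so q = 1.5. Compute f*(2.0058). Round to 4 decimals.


The conjugate exponent q satisfies 1/p + 1/q = 1.
p = 3, so q = 3/(3 - 1) = 1.5
|y|^q = 2.0058^1.5 = 2.8407
f*(2.0058) = 2.8407 / 1.5 = 1.8938


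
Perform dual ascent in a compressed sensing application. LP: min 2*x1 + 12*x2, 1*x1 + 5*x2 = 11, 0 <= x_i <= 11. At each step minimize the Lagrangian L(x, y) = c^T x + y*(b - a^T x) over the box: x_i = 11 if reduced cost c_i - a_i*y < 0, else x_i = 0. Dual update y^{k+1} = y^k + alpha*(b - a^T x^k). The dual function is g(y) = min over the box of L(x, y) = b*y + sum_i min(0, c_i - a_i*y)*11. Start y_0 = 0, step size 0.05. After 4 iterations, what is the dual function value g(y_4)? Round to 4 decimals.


Dual ascent for LP: min 2*x1 + 12*x2, 1*x1 + 5*x2 = 11, 0 <= x_i <= 11
Step 1: y^k = 0.0, reduced costs: (2.0, 12.0)
  x^k = (0.0, 0.0), subgradient = b - a^T x = 11.0
  y^{k+1} = 0.0 + 0.05*11.0 = 0.55
Step 2: y^k = 0.55, reduced costs: (1.45, 9.25)
  x^k = (0.0, 0.0), subgradient = b - a^T x = 11.0
  y^{k+1} = 0.55 + 0.05*11.0 = 1.1
Step 3: y^k = 1.1, reduced costs: (0.9, 6.5)
  x^k = (0.0, 0.0), subgradient = b - a^T x = 11.0
  y^{k+1} = 1.1 + 0.05*11.0 = 1.65
Step 4: y^k = 1.65, reduced costs: (0.35, 3.75)
  x^k = (0.0, 0.0), subgradient = b - a^T x = 11.0
  y^{k+1} = 1.65 + 0.05*11.0 = 2.2
Dual objective at y_4 = 2.2: reduced costs (-0.2, 1.0), box minimizer x = (11.0, 0.0)
g(y_4) = b*y + (c1 - a1*y)*x1 + (c2 - a2*y)*x2 = 11*2.2 + (-0.2)*11.0 + 1.0*0.0 = 24.2 - 2.2 + 0.0 = 22.0


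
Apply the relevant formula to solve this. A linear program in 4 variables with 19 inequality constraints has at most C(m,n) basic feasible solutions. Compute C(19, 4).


Each vertex corresponds to some choice of n active constraints out of m, so the number of vertices is at most C(m, n) = m! / (n!(m-n)!).
m = 19, n = 4
Numerator: 19 * 18 * 17 * 16
Denominator: 4! = 24
C(19, 4) = 3876


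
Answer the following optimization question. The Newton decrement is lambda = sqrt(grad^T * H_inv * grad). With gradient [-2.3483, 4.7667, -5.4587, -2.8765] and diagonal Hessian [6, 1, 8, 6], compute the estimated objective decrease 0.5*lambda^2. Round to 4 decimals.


Step 1: H is diagonal, so H^(-1) * g = [-0.3914, 4.7667, -0.6823, -0.4794].
Step 2: g^T H^(-1) g = sum_i g_i^2 / H_ii
  = (-2.3483)^2/6 + (4.7667)^2/1 + (-5.4587)^2/8 + (-2.8765)^2/6
  = 0.9191 + 22.7214 + 3.7247 + 1.379 = 28.7442
Step 3: Objective decrease = 0.5 * g^T H^(-1) g = 14.3721


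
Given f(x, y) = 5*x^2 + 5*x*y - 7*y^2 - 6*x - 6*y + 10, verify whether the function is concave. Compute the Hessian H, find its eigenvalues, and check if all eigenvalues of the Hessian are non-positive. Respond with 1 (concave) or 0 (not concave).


The Hessian of f(x,y) = 5*x^2 + 5*x*y - 7*y^2 - 6*x - 6*y + 10 is:
H = [[10, 5], [5, -14]]
Trace = 10 - 14 = -4
Determinant = 10*-14 - (5)^2 = -165
Discriminant = (-4)^2 - 4*-165 = 676.0
Eigenvalues: lambda_1 = -15.0, lambda_2 = 11.0
The function is not concave.

0


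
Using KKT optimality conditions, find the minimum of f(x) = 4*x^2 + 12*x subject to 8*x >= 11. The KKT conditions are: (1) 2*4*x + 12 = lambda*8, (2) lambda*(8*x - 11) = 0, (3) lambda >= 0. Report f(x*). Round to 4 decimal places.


Step 1: Try lambda = 0 (constraint inactive).
x_unc = -12/(2*4) = -1.5
Check: 8*-1.5 = -12.0 < 11 -- violated!
Step 2: Constraint must be active: 8*x = 11
x* = 11/8 = 1.375
lambda = (2*4*1.375 + 12)/8 = 2.875
Step 3: Compute optimal value.
f(x*) = 4*1.375^2 + 12*1.375 = 24.0625


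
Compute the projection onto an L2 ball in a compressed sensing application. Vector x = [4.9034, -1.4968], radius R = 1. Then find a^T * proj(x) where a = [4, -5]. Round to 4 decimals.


Step 1: Compute ||x|| (intermediates to 6 decimals).
||x|| = sqrt(4.9034^2 + (-1.4968)^2) = 5.126767
Step 2: Project.
Since ||x|| > R, scale = R/||x|| = 1/5.126767 = 0.195055, proj(x) = scale * x
proj(x) = [0.956433, -0.291958]
Step 3: Dot product.
a^T * proj(x) = 4*0.956433 - 5*(-0.291958) = 5.2855


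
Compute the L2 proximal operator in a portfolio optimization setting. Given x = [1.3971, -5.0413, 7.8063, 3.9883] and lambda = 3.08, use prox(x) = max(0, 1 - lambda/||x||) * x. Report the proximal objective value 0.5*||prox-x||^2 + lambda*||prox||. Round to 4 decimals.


Step 1: Compute ||x||.
||x|| = 10.2084
Step 2: Compute scaling factor.
scale = max(0, 1 - 3.08/10.2084) = 0.6983
Step 3: prox(x) = [0.9756, -3.5203, 5.451, 2.785]
||prox(x)|| = 7.1284
Step 4: Proximal objective.
0.5*||prox-x||^2 = 4.7432
lambda*||prox|| = 21.9555
Total = 26.6987


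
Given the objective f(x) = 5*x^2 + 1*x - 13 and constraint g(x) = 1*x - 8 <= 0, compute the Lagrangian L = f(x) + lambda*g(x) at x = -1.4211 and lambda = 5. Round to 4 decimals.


Step 1: Evaluate f(x).
f(-1.4211) = 5*(-1.4211)^2 + 1*(-1.4211) - 13 = -4.3235
Step 2: Evaluate g(x).
g(-1.4211) = 1*-1.4211 - 8 = -9.4211
Step 3: Compute Lagrangian.
L = -4.3235 + 5*-9.4211 = -51.429


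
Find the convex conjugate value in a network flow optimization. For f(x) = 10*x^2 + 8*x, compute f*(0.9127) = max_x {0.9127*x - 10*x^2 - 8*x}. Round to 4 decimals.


f*(y) = sup_x {y*x - a*x^2 - b*x} = sup_x {(y-b)*x - a*x^2}
FOC: (y - b) - 2a*x = 0 => x* = (y - b)/(2a)
x* = (0.9127 - 8)/(2*10) = -0.3544
f*(0.9127) = (y-b)^2/(4a) = (0.9127 - 8)^2/(4*10)
= 50.2298/40 = 1.2557


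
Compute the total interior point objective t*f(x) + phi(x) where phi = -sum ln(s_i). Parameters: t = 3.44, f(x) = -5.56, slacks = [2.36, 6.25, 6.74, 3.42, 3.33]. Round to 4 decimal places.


Step 1: Compute log-barrier.
ln values: [0.8587, 1.8326, 1.9081, 1.2296, 1.203]
phi = -(0.8587 + 1.8326 + 1.9081 + 1.2296 + 1.203) = -7.0319
Step 2: Compute augmented objective.
t*f(x) = 3.44*-5.56 = -19.1264
Total = -19.1264 - 7.0319 = -26.1583


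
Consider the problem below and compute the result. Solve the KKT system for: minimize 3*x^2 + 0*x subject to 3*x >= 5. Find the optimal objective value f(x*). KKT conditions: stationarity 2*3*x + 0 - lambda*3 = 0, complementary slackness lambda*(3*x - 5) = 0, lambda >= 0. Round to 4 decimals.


Step 1: Try lambda = 0 (constraint inactive).
x_unc = 0/(2*3) = 0.0
Check: 3*0.0 = 0.0 < 5 -- violated!
Step 2: Constraint must be active: 3*x = 5
x* = 5/3 = 1.6667 (rounded; the exact value 5/3 is used below)
lambda = (2*3*(5/3) + 0)/3 = 3.3333
Step 3: Compute optimal value.
f(x*) = 3*(5/3)^2 + 0*(5/3) = 8.3333


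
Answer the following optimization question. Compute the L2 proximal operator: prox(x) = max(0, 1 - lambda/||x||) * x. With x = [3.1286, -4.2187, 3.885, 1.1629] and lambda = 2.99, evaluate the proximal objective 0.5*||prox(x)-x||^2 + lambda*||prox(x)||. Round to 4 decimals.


Step 1: Compute ||x||.
||x|| = 6.6356
Step 2: Compute scaling factor.
scale = max(0, 1 - 2.99/6.6356) = 0.5494
Step 3: prox(x) = [1.7189, -2.3178, 2.1344, 0.6389]
||prox(x)|| = 3.6456
Step 4: Proximal objective.
0.5*||prox-x||^2 = 4.4701
lambda*||prox|| = 10.9003
Total = 15.3704


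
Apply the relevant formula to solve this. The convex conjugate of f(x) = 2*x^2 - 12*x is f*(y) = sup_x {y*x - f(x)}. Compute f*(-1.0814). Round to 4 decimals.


f*(y) = sup_x {y*x - a*x^2 - b*x} = sup_x {(y-b)*x - a*x^2}
FOC: (y - b) - 2a*x = 0 => x* = (y - b)/(2a)
x* = (-1.0814 + 12)/(2*2) = 2.7297
f*(-1.0814) = (y-b)^2/(4a) = (-1.0814 + 12)^2/(4*2)
= 119.2158/8 = 14.902


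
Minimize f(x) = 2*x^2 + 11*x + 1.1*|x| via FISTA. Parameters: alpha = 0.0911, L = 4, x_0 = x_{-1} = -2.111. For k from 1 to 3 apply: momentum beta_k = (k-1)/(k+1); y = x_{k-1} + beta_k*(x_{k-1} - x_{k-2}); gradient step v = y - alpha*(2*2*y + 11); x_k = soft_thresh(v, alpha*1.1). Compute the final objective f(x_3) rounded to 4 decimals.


FISTA on f(x) = 2*x^2 + 11*x + 1.1*|x|
L = 4, alpha = 0.0911
Iteration 1: beta = 0.0, y = -2.111 + 0.0*(-2.111 + 2.111) = -2.111
  grad(y) = 2.556, v = y - alpha*grad = -2.3439
  prox(v) = soft_thresh(-2.3439, 0.1002) = -2.2436
Iteration 2: beta = 0.3333, y = -2.2436 + 0.3333*(-2.2436 + 2.111) = -2.2879
  grad(y) = 1.8486, v = y - alpha*grad = -2.4563
  prox(v) = soft_thresh(-2.4563, 0.1002) = -2.3561
Iteration 3: beta = 0.5, y = -2.3561 + 0.5*(-2.3561 + 2.2436) = -2.4123
  grad(y) = 1.351, v = y - alpha*grad = -2.5353
  prox(v) = soft_thresh(-2.5353, 0.1002) = -2.4351
f(x_3) = 2*(-2.4351)^2 + 11*(-2.4351) + 1.1*|-2.4351| = -12.2481


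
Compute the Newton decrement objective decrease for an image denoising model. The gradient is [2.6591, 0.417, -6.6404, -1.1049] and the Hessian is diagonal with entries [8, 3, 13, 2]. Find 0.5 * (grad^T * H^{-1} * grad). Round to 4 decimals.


Step 1: H is diagonal, so H^(-1) * g = [0.3324, 0.139, -0.5108, -0.5525].
Step 2: g^T H^(-1) g = sum_i g_i^2 / H_ii
  = (2.6591)^2/8 + (0.417)^2/3 + (-6.6404)^2/13 + (-1.1049)^2/2
  = 0.8839 + 0.058 + 3.3919 + 0.6104 = 4.9441
Step 3: Objective decrease = 0.5 * g^T H^(-1) g = 2.4721


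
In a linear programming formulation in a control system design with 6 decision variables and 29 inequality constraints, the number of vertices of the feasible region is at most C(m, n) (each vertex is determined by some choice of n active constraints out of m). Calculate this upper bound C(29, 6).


Each vertex corresponds to some choice of n active constraints out of m, so the number of vertices is at most C(m, n) = m! / (n!(m-n)!).
m = 29, n = 6
Numerator: 29 * 28 * 27 * 26 * 25 * 24
Denominator: 6! = 720
C(29, 6) = 475020


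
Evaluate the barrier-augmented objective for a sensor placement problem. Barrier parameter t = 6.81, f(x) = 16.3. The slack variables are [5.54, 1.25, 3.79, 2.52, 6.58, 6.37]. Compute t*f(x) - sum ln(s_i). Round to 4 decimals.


Step 1: Compute log-barrier.
ln values: [1.712, 0.2231, 1.3324, 0.9243, 1.884, 1.8516]
phi = -(1.712 + 0.2231 + 1.3324 + 0.9243 + 1.884 + 1.8516) = -7.9274
Step 2: Compute augmented objective.
t*f(x) = 6.81*16.3 = 111.003
Total = 111.003 - 7.9274 = 103.0756


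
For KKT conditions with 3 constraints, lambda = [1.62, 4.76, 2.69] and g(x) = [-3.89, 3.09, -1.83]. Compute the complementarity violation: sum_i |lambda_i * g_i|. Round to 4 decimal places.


KKT complementary slackness check:
lambda_1 * g_1 = 1.62 * -3.89 = -6.3018
lambda_2 * g_2 = 4.76 * 3.09 = 14.7084
lambda_3 * g_3 = 2.69 * -1.83 = -4.9227
Total violation = 6.3018 + 14.7084 + 4.9227 = 25.9329


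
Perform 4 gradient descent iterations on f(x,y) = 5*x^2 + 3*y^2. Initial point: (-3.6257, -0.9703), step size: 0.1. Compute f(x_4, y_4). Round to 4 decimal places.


Gradient descent on f(x,y) = 5*x^2 + 3*y^2.
Starting point: (-3.6257, -0.9703), alpha = 0.1
Step 1: grad_x = 2*5*-3.6257 = -36.257, grad_y = 2*3*-0.9703 = -5.8218
  x_1 = -3.6257 - 0.1*-36.257 = 0.0
  y_1 = -0.9703 - 0.1*-5.8218 = -0.3881
Step 2: grad_x = 2*5*0.0 = 0.0, grad_y = 2*3*-0.3881 = -2.3287
  x_2 = 0.0 - 0.1*0.0 = 0.0
  y_2 = -0.3881 - 0.1*-2.3287 = -0.1552
Step 3: grad_x = 2*5*0.0 = 0.0, grad_y = 2*3*-0.1552 = -0.9315
  x_3 = 0.0 - 0.1*0.0 = 0.0
  y_3 = -0.1552 - 0.1*-0.9315 = -0.0621
Step 4: grad_x = 2*5*0.0 = 0.0, grad_y = 2*3*-0.0621 = -0.3726
  x_4 = 0.0 - 0.1*0.0 = 0.0
  y_4 = -0.0621 - 0.1*-0.3726 = -0.0248
f(0.0, -0.0248) = 5*0.0^2 + 3*(-0.0248)^2 = 0.0019


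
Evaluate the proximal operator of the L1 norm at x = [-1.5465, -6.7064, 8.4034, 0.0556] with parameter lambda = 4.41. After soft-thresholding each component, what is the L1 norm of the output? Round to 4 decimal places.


Soft-thresholding with lambda = 4.41:
prox(-1.5465) = sign(-1.5465)*max(|-1.5465| - 4.41, 0) = 0.0
prox(-6.7064) = sign(-6.7064)*max(|-6.7064| - 4.41, 0) = -2.2964
prox(8.4034) = sign(8.4034)*max(|8.4034| - 4.41, 0) = 3.9934
prox(0.0556) = sign(0.0556)*max(|0.0556| - 4.41, 0) = 0.0
prox(x) = [0.0, -2.2964, 3.9934, 0.0]
||prox(x)||_1 = 0.0 + 2.2964 + 3.9934 + 0.0 = 6.2898


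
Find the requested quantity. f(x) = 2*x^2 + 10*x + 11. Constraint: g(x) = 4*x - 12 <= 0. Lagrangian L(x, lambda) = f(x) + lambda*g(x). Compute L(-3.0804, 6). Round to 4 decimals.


Step 1: Evaluate f(x).
f(-3.0804) = 2*(-3.0804)^2 + 10*(-3.0804) + 11 = -0.8263
Step 2: Evaluate g(x).
g(-3.0804) = 4*-3.0804 - 12 = -24.3216
Step 3: Compute Lagrangian.
L = -0.8263 + 6*-24.3216 = -146.7559


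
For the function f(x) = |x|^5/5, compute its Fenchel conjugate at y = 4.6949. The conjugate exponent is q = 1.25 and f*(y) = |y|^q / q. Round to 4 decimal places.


The conjugate exponent q satisfies 1/p + 1/q = 1.
p = 5, so q = 5/(5 - 1) = 1.25
|y|^q = 4.6949^1.25 = 6.9109
f*(4.6949) = 6.9109 / 1.25 = 5.5287


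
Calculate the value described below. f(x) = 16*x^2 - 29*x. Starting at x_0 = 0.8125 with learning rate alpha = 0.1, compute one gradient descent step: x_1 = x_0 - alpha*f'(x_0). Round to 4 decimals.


We compute the gradient at x_0 and apply the update.
f'(x) = 32*x - 29
f'(0.8125) = 32*0.8125 - 29 = -3.0
x_1 = 0.8125 - 0.1*-3.0 = 1.1125


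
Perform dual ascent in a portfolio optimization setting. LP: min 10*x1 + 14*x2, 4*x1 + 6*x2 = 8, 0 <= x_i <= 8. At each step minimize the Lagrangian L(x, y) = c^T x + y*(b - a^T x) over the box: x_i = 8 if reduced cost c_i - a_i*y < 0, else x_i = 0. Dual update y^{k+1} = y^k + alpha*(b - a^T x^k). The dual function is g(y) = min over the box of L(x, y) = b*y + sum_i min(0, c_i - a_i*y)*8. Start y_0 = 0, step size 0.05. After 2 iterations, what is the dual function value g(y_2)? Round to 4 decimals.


Dual ascent for LP: min 10*x1 + 14*x2, 4*x1 + 6*x2 = 8, 0 <= x_i <= 8
Step 1: y^k = 0.0, reduced costs: (10.0, 14.0)
  x^k = (0.0, 0.0), subgradient = b - a^T x = 8.0
  y^{k+1} = 0.0 + 0.05*8.0 = 0.4
Step 2: y^k = 0.4, reduced costs: (8.4, 11.6)
  x^k = (0.0, 0.0), subgradient = b - a^T x = 8.0
  y^{k+1} = 0.4 + 0.05*8.0 = 0.8
Dual objective at y_2 = 0.8: reduced costs (6.8, 9.2), box minimizer x = (0.0, 0.0)
g(y_2) = b*y + (c1 - a1*y)*x1 + (c2 - a2*y)*x2 = 8*0.8 + 6.8*0.0 + 9.2*0.0 = 6.4 + 0.0 + 0.0 = 6.4


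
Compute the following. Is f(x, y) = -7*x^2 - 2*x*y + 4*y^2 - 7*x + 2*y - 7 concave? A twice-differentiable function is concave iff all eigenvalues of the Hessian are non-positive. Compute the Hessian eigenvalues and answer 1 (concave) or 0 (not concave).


The Hessian of f(x,y) = -7*x^2 - 2*x*y + 4*y^2 - 7*x + 2*y - 7 is:
H = [[-14, -2], [-2, 8]]
Trace = -14 + 8 = -6
Determinant = -14*8 - (-2)^2 = -116
Discriminant = (-6)^2 - 4*-116 = 500.0
Eigenvalues: lambda_1 = -14.1803, lambda_2 = 8.1803
The function is not concave.

0


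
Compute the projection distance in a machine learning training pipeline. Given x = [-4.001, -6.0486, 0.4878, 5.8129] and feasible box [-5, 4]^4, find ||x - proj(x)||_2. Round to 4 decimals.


Project each component onto [-5, 4].
clip(-4.001) = -4.001, clip(-6.0486) = -5.0, clip(0.4878) = 0.4878, clip(5.8129) = 4.0
Projection = [-4.001, -5.0, 0.4878, 4.0]
Squared diffs: [0.0, 1.0996, 0.0, 3.2866]
Distance = sqrt(4.3862) = 2.0943


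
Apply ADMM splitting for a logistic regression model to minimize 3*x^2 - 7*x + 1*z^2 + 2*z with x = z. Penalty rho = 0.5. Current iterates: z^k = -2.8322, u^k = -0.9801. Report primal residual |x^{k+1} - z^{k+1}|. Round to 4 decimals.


ADMM iteration with rho = 0.5, z^k = -2.8322, u^k = -0.9801
Step 1: x-update.
Minimize 3*x^2 - 7*x + (0.5/2)*(x + 2.8322 - 0.9801)^2
FOC: (2*3 + 0.5)*x = 7 + 0.5*(-2.8322 + 0.9801)
x^{k+1} = 0.9345
Step 2: z-update.
Minimize 1*z^2 + 2*z + (0.5/2)*(0.9345 - z - 0.9801)^2
FOC: (2*1 + 0.5)*z = -2 + 0.5*(0.9345 - 0.9801)
z^{k+1} = -0.8091
Step 3: u-update.
u^{k+1} = -0.9801 + 0.9345 + 0.8091 = 0.7635
Step 4: Primal residual = |0.9345 + 0.8091| = 1.7436


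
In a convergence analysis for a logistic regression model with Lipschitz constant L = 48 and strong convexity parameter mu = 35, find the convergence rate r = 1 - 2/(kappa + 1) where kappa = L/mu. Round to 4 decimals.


Step 1: Compute the condition number.
kappa = L/mu = 48/35 = 1.3714
Step 2: Compute the convergence rate.
r = 1 - 2/(kappa + 1) = 1 - 2*mu/(L + mu) = (L - mu)/(L + mu) = 13/83 = 0.1566


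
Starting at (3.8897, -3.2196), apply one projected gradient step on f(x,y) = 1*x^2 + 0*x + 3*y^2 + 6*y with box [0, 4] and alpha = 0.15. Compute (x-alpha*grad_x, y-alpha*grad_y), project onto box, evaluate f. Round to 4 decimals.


Step 1: Compute gradient at (3.8897, -3.2196).
grad_x = 2*1*3.8897 + 0 = 7.7794
grad_y = 2*3*-3.2196 + 6 = -13.3176
Step 2: Gradient step.
x_raw = 3.8897 - 0.15*7.7794 = 2.7228
y_raw = -3.2196 - 0.15*-13.3176 = -1.222
Step 3: Project onto [0, 4].
x_proj = clip(2.7228) = 2.7228
y_proj = clip(-1.222) = 0.0
Step 4: Evaluate f.
f(2.7228, 0.0) = 7.4136


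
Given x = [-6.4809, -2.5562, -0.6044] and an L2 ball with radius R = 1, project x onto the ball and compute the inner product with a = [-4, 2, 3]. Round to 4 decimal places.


Step 1: Compute ||x|| (intermediates to 6 decimals).
||x|| = sqrt((-6.4809)^2 + (-2.5562)^2 + (-0.6044)^2) = 6.992962
Step 2: Project.
Since ||x|| > R, scale = R/||x|| = 1/6.992962 = 0.143001, proj(x) = scale * x
proj(x) = [-0.926775, -0.365539, -0.08643]
Step 3: Dot product.
a^T * proj(x) = -4*(-0.926775) + 2*(-0.365539) + 3*(-0.08643) = 2.7167


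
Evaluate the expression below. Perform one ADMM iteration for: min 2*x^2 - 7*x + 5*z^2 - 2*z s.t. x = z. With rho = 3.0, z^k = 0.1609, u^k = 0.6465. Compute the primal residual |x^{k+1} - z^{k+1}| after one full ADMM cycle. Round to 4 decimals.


ADMM iteration with rho = 3.0, z^k = 0.1609, u^k = 0.6465
Step 1: x-update.
Minimize 2*x^2 - 7*x + (3.0/2)*(x - 0.1609 + 0.6465)^2
FOC: (2*2 + 3.0)*x = 7 + 3.0*(0.1609 - 0.6465)
x^{k+1} = 0.7919
Step 2: z-update.
Minimize 5*z^2 - 2*z + (3.0/2)*(0.7919 - z + 0.6465)^2
FOC: (2*5 + 3.0)*z = 2 + 3.0*(0.7919 + 0.6465)
z^{k+1} = 0.4858
Step 3: u-update.
u^{k+1} = 0.6465 + 0.7919 - 0.4858 = 0.9526
Step 4: Primal residual = |0.7919 - 0.4858| = 0.3061


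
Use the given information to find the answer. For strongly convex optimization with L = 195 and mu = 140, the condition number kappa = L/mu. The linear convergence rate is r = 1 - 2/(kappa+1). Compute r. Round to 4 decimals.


Step 1: Compute the condition number.
kappa = L/mu = 195/140 = 1.3929
Step 2: Compute the convergence rate.
r = 1 - 2/(kappa + 1) = 1 - 2*mu/(L + mu) = (L - mu)/(L + mu) = 55/335 = 0.1642


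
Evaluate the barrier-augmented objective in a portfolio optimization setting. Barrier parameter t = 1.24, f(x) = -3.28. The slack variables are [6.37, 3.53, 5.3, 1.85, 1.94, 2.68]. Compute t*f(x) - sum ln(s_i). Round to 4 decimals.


Step 1: Compute log-barrier.
ln values: [1.8516, 1.2613, 1.6677, 0.6152, 0.6627, 0.9858]
phi = -(1.8516 + 1.2613 + 1.6677 + 0.6152 + 0.6627 + 0.9858) = -7.0443
Step 2: Compute augmented objective.
t*f(x) = 1.24*-3.28 = -4.0672
Total = -4.0672 - 7.0443 = -11.1115


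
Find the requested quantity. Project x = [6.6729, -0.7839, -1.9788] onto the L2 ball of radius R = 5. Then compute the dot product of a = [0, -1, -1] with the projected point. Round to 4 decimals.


Step 1: Compute ||x|| (intermediates to 6 decimals).
||x|| = sqrt(6.6729^2 + (-0.7839)^2 + (-1.9788)^2) = 7.004123
Step 2: Project.
Since ||x|| > R, scale = R/||x|| = 5/7.004123 = 0.713865, proj(x) = scale * x
proj(x) = [4.76355, -0.559599, -1.412596]
Step 3: Dot product.
a^T * proj(x) = 0*4.76355 - 1*(-0.559599) - 1*(-1.412596) = 1.9722


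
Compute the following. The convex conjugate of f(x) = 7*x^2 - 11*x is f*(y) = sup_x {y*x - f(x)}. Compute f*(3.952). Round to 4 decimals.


f*(y) = sup_x {y*x - a*x^2 - b*x} = sup_x {(y-b)*x - a*x^2}
FOC: (y - b) - 2a*x = 0 => x* = (y - b)/(2a)
x* = (3.952 + 11)/(2*7) = 1.068
f*(3.952) = (y-b)^2/(4a) = (3.952 + 11)^2/(4*7)
= 223.5623/28 = 7.9844


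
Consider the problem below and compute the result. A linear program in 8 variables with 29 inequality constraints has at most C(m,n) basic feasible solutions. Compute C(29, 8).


Each vertex corresponds to some choice of n active constraints out of m, so the number of vertices is at most C(m, n) = m! / (n!(m-n)!).
m = 29, n = 8
Numerator: 29 * 28 * 27 * 26 * 25 * 24 * 23 * 22
Denominator: 8! = 40320
C(29, 8) = 4292145


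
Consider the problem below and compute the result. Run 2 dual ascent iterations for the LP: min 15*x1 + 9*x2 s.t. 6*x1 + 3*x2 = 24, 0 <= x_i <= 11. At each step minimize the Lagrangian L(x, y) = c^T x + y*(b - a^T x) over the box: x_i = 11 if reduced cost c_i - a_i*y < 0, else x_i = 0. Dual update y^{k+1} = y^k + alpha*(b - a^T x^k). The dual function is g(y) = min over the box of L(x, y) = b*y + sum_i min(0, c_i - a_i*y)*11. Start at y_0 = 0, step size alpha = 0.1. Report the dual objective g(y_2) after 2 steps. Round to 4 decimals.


Dual ascent for LP: min 15*x1 + 9*x2, 6*x1 + 3*x2 = 24, 0 <= x_i <= 11
Step 1: y^k = 0.0, reduced costs: (15.0, 9.0)
  x^k = (0.0, 0.0), subgradient = b - a^T x = 24.0
  y^{k+1} = 0.0 + 0.1*24.0 = 2.4
Step 2: y^k = 2.4, reduced costs: (0.6, 1.8)
  x^k = (0.0, 0.0), subgradient = b - a^T x = 24.0
  y^{k+1} = 2.4 + 0.1*24.0 = 4.8
Dual objective at y_2 = 4.8: reduced costs (-13.8, -5.4), box minimizer x = (11.0, 11.0)
g(y_2) = b*y + (c1 - a1*y)*x1 + (c2 - a2*y)*x2 = 24*4.8 + (-13.8)*11.0 + (-5.4)*11.0 = 115.2 - 151.8 - 59.4 = -96.0


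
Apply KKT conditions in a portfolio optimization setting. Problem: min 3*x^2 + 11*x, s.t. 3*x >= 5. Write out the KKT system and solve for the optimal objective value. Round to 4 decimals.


Step 1: Try lambda = 0 (constraint inactive).
x_unc = -11/(2*3) = -1.8333
Check: 3*-1.8333 = -5.4999 < 5 -- violated!
Step 2: Constraint must be active: 3*x = 5
x* = 5/3 = 1.6667 (rounded; the exact value 5/3 is used below)
lambda = (2*3*(5/3) + 11)/3 = 7.0
Step 3: Compute optimal value.
f(x*) = 3*(5/3)^2 + 11*(5/3) = 26.6667
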